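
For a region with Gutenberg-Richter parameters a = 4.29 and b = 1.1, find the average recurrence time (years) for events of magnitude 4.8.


log10(N) = 4.29 - 1.1*4.8 = -0.99
N = 10^-0.99 = 0.102329
T = 1/N = 1/0.102329 = 9.7724 years

9.7724


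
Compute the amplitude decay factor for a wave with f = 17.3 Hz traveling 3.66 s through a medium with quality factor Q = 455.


pi*f*t/Q = pi*17.3*3.66/455 = 0.437185
A/A0 = exp(-0.437185) = 0.645852

0.645852


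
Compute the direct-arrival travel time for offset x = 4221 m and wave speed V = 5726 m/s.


t = x / V
= 4221 / 5726
= 0.7372 s

0.7372


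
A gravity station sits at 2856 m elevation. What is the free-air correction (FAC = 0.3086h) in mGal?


FAC = 0.3086 * h
= 0.3086 * 2856
= 881.3616 mGal

881.3616


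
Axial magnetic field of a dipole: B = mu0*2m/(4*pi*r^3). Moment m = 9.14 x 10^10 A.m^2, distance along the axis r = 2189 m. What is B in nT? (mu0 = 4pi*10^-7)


m = 9.14 x 10^10 = 91400000000 A.m^2
2m = 182800000000 A.m^2
r^3 = 2189^3 = 10489077269
B = (4pi*10^-7) * 182800000000 / (4*pi * 10489077269) * 1e9
= 229713.25483 / 131809632364.9 * 1e9
= 1742.7653 nT

1742.7653


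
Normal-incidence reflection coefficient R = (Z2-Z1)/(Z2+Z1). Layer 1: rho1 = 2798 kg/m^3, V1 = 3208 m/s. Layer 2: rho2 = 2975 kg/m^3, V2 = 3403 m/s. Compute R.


Z1 = 2798 * 3208 = 8975984
Z2 = 2975 * 3403 = 10123925
R = (10123925 - 8975984) / (10123925 + 8975984) = 1147941 / 19099909 = 0.0601

0.0601


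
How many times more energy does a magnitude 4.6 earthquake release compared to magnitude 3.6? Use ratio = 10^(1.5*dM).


M2 - M1 = 4.6 - 3.6 = 1.0
1.5 * 1.0 = 1.5
ratio = 10^1.5 = 31.62

31.62


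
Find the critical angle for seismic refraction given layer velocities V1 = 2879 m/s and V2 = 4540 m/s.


V1/V2 = 2879/4540 = 0.634141
theta_c = arcsin(0.634141) = 39.3563 degrees

39.3563


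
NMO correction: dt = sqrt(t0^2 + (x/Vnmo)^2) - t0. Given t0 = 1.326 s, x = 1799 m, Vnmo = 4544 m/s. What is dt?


x/Vnmo = 1799/4544 = 0.395907
(x/Vnmo)^2 = 0.156742
t0^2 = 1.758276
sqrt(1.758276 + 0.156742) = 1.383842
dt = 1.383842 - 1.326 = 0.057842

0.057842


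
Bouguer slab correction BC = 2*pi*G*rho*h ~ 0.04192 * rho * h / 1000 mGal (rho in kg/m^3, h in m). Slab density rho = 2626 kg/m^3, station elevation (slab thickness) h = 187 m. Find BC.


BC = 0.04192 * rho * h / 1000
= 0.04192 * 2626 * 187 / 1000
= 20.5853 mGal

20.5853


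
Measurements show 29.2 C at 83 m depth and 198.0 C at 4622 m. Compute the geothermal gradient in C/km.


dT = 198.0 - 29.2 = 168.8 C
dz = 4622 - 83 = 4539 m
gradient = dT/dz * 1000 = 168.8/4539 * 1000 = 37.1888 C/km

37.1888


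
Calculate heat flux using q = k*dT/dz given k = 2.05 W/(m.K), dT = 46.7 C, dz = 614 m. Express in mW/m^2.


q = k * dT / dz * 1000
= 2.05 * 46.7 / 614 * 1000
= 0.15592 * 1000
= 155.9202 mW/m^2

155.9202


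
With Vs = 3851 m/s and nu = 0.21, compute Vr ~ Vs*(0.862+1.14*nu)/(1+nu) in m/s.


Numerator factor = 0.862 + 1.14*0.21 = 1.1014
Denominator = 1 + 0.21 = 1.21
Vr = 3851 * 1.1014 / 1.21 = 3505.36 m/s

3505.36


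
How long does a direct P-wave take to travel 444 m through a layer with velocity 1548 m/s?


t = x / V
= 444 / 1548
= 0.2868 s

0.2868


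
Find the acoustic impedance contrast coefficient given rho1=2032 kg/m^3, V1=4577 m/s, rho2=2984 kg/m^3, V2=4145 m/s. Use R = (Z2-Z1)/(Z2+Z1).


Z1 = 2032 * 4577 = 9300464
Z2 = 2984 * 4145 = 12368680
R = (12368680 - 9300464) / (12368680 + 9300464) = 3068216 / 21669144 = 0.1416

0.1416


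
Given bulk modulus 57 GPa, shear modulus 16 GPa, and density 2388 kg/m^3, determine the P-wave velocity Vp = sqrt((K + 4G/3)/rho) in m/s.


First compute the effective modulus:
K + 4G/3 = 57e9 + 4*16e9/3 = 78333333333.33 Pa
Then divide by density:
78333333333.33 / 2388 = 32802903.4059 Pa/(kg/m^3)
Take the square root:
Vp = sqrt(32802903.4059) = 5727.38 m/s

5727.38


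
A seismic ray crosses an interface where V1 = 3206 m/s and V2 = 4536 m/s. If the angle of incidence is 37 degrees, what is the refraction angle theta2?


sin(theta1) = sin(37 deg) = 0.601815
sin(theta2) = V2/V1 * sin(theta1) = 4536/3206 * 0.601815 = 0.851476
theta2 = arcsin(0.851476) = 58.3726 degrees

58.3726


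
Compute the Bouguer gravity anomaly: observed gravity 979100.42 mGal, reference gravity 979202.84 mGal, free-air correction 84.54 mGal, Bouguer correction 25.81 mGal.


BA = g_obs - g_ref + FAC - BC
= 979100.42 - 979202.84 + 84.54 - 25.81
= -43.69 mGal

-43.69


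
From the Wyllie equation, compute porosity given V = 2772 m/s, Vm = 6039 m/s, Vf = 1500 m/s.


1/V - 1/Vm = 1/2772 - 1/6039 = 0.00019516
1/Vf - 1/Vm = 1/1500 - 1/6039 = 0.00050108
phi = 0.00019516 / 0.00050108 = 0.3895

0.3895


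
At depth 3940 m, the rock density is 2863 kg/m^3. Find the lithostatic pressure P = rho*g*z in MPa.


P = rho * g * z / 1e6
= 2863 * 9.81 * 3940 / 1e6
= 110658958.2 / 1e6
= 110.659 MPa

110.659


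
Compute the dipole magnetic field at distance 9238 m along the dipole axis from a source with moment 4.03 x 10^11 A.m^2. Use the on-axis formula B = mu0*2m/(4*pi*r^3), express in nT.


m = 4.03 x 10^11 = 403000000000 A.m^2
2m = 806000000000 A.m^2
r^3 = 9238^3 = 788376869272
B = (4pi*10^-7) * 806000000000 / (4*pi * 788376869272) * 1e9
= 1012849.471517 / 9907035923060.14 * 1e9
= 102.2354 nT

102.2354


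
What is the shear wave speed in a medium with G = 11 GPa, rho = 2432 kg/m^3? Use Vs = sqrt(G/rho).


Convert G to Pa: G = 11e9 Pa
Compute G/rho = 11e9 / 2432 = 4523026.3158
Vs = sqrt(4523026.3158) = 2126.74 m/s

2126.74


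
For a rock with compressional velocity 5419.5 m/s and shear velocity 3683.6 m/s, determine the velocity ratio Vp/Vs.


Vp/Vs = 5419.5 / 3683.6
= 1.4713

1.4713


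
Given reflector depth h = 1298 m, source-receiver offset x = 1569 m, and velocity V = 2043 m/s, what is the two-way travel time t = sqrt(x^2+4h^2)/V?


x^2 + 4h^2 = 1569^2 + 4*1298^2 = 2461761 + 6739216 = 9200977
sqrt(9200977) = 3033.3112
t = 3033.3112 / 2043 = 1.4847 s

1.4847


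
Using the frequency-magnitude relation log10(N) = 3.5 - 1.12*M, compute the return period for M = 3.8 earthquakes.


log10(N) = 3.5 - 1.12*3.8 = -0.756
N = 10^-0.756 = 0.175388
T = 1/N = 1/0.175388 = 5.7016 years

5.7016


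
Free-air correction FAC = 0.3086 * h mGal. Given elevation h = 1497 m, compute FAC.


FAC = 0.3086 * h
= 0.3086 * 1497
= 461.9742 mGal

461.9742


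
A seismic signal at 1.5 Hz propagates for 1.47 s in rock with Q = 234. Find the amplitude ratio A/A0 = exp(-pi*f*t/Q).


pi*f*t/Q = pi*1.5*1.47/234 = 0.029603
A/A0 = exp(-0.029603) = 0.97083

0.97083


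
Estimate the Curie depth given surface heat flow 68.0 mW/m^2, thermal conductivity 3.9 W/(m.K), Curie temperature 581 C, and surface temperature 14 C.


T_Curie - T_surf = 581 - 14 = 567 C
Convert q to W/m^2: 68.0 mW/m^2 = 0.068 W/m^2
d = 567 * 3.9 / 0.068 = 32519.12 m

32519.12


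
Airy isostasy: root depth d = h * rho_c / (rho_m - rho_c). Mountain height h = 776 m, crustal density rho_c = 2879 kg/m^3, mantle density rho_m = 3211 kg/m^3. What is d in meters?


rho_m - rho_c = 3211 - 2879 = 332
d = 776 * 2879 / 332
= 2234104 / 332
= 6729.23 m

6729.23


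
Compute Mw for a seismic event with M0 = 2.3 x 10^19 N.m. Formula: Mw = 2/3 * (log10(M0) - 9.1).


log10(M0) = log10(2.3 x 10^19) = 19.3617
Mw = 2/3 * (19.3617 - 9.1)
= 2/3 * 10.2617
= 6.84

6.84


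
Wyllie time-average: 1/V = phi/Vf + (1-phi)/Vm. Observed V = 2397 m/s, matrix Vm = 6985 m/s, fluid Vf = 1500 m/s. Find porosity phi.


1/V - 1/Vm = 1/2397 - 1/6985 = 0.00027402
1/Vf - 1/Vm = 1/1500 - 1/6985 = 0.0005235
phi = 0.00027402 / 0.0005235 = 0.5234

0.5234


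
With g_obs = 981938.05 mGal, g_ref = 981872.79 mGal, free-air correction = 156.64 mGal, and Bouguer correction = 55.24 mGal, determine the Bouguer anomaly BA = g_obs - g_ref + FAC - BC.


BA = g_obs - g_ref + FAC - BC
= 981938.05 - 981872.79 + 156.64 - 55.24
= 166.66 mGal

166.66


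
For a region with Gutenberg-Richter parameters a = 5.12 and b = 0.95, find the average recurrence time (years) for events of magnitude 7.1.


log10(N) = 5.12 - 0.95*7.1 = -1.625
N = 10^-1.625 = 0.023714
T = 1/N = 1/0.023714 = 42.1697 years

42.1697


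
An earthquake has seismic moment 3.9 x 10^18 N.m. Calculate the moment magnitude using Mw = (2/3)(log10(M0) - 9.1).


log10(M0) = log10(3.9 x 10^18) = 18.5911
Mw = 2/3 * (18.5911 - 9.1)
= 2/3 * 9.4911
= 6.33

6.33


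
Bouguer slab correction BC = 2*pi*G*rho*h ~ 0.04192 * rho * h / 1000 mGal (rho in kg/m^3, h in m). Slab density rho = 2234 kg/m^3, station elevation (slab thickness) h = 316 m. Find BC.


BC = 0.04192 * rho * h / 1000
= 0.04192 * 2234 * 316 / 1000
= 29.5932 mGal

29.5932


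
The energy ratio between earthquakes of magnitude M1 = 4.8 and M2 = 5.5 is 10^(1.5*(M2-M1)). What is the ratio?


M2 - M1 = 5.5 - 4.8 = 0.7
1.5 * 0.7 = 1.05
ratio = 10^1.05 = 11.22

11.22


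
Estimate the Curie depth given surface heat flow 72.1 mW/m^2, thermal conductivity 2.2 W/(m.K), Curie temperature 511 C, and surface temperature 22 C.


T_Curie - T_surf = 511 - 22 = 489 C
Convert q to W/m^2: 72.1 mW/m^2 = 0.0721 W/m^2
d = 489 * 2.2 / 0.0721 = 14920.94 m

14920.94


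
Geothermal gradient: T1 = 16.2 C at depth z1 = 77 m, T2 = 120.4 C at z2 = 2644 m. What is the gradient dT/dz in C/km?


dT = 120.4 - 16.2 = 104.2 C
dz = 2644 - 77 = 2567 m
gradient = dT/dz * 1000 = 104.2/2567 * 1000 = 40.5921 C/km

40.5921


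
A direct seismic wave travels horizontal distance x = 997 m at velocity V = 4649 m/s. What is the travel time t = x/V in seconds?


t = x / V
= 997 / 4649
= 0.2145 s

0.2145


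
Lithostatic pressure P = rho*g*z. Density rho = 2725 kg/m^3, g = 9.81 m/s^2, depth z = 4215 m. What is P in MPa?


P = rho * g * z / 1e6
= 2725 * 9.81 * 4215 / 1e6
= 112676433.75 / 1e6
= 112.6764 MPa

112.6764


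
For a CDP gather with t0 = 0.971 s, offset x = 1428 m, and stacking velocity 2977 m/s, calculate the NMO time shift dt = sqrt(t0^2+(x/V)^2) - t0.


x/Vnmo = 1428/2977 = 0.479678
(x/Vnmo)^2 = 0.230091
t0^2 = 0.942841
sqrt(0.942841 + 0.230091) = 1.08302
dt = 1.08302 - 0.971 = 0.11202

0.11202


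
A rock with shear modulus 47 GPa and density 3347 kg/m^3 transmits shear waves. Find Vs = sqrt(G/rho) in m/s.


Convert G to Pa: G = 47e9 Pa
Compute G/rho = 47e9 / 3347 = 14042426.0532
Vs = sqrt(14042426.0532) = 3747.32 m/s

3747.32


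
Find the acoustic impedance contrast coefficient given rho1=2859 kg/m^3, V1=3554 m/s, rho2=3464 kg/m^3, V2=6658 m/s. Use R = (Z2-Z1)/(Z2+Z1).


Z1 = 2859 * 3554 = 10160886
Z2 = 3464 * 6658 = 23063312
R = (23063312 - 10160886) / (23063312 + 10160886) = 12902426 / 33224198 = 0.3883

0.3883


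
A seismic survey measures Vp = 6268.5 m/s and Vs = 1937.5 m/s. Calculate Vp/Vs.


Vp/Vs = 6268.5 / 1937.5
= 3.2354

3.2354


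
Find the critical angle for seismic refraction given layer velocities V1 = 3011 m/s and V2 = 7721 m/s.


V1/V2 = 3011/7721 = 0.389975
theta_c = arcsin(0.389975) = 22.953 degrees

22.953


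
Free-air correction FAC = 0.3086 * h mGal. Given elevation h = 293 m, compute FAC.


FAC = 0.3086 * h
= 0.3086 * 293
= 90.4198 mGal

90.4198


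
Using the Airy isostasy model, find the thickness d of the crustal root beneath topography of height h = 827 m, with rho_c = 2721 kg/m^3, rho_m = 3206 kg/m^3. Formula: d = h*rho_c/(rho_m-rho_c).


rho_m - rho_c = 3206 - 2721 = 485
d = 827 * 2721 / 485
= 2250267 / 485
= 4639.73 m

4639.73


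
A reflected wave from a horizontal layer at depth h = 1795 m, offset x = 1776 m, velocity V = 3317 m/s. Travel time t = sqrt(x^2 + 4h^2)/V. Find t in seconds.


x^2 + 4h^2 = 1776^2 + 4*1795^2 = 3154176 + 12888100 = 16042276
sqrt(16042276) = 4005.281
t = 4005.281 / 3317 = 1.2075 s

1.2075


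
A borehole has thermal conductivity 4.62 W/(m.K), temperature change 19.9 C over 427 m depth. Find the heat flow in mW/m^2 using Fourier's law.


q = k * dT / dz * 1000
= 4.62 * 19.9 / 427 * 1000
= 0.215311 * 1000
= 215.3115 mW/m^2

215.3115


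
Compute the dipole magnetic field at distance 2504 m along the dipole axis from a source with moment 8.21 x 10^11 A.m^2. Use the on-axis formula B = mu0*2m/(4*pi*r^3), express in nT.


m = 8.21 x 10^11 = 821000000000 A.m^2
2m = 1642000000000 A.m^2
r^3 = 2504^3 = 15700120064
B = (4pi*10^-7) * 1642000000000 / (4*pi * 15700120064) * 1e9
= 2063398.054878 / 197293527414.16 * 1e9
= 10458.5187 nT

10458.5187


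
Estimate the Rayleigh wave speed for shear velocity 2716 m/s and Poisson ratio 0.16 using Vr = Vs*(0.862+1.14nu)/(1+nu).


Numerator factor = 0.862 + 1.14*0.16 = 1.0444
Denominator = 1 + 0.16 = 1.16
Vr = 2716 * 1.0444 / 1.16 = 2445.34 m/s

2445.34


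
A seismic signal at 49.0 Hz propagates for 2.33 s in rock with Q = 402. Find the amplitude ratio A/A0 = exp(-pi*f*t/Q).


pi*f*t/Q = pi*49.0*2.33/402 = 0.892228
A/A0 = exp(-0.892228) = 0.409742

0.409742


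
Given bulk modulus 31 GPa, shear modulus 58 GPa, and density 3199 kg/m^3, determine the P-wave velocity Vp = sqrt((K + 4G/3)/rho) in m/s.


First compute the effective modulus:
K + 4G/3 = 31e9 + 4*58e9/3 = 108333333333.33 Pa
Then divide by density:
108333333333.33 / 3199 = 33864749.4009 Pa/(kg/m^3)
Take the square root:
Vp = sqrt(33864749.4009) = 5819.34 m/s

5819.34


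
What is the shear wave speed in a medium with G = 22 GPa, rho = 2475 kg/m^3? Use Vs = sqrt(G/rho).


Convert G to Pa: G = 22e9 Pa
Compute G/rho = 22e9 / 2475 = 8888888.8889
Vs = sqrt(8888888.8889) = 2981.42 m/s

2981.42


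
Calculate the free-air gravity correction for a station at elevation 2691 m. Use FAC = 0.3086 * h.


FAC = 0.3086 * h
= 0.3086 * 2691
= 830.4426 mGal

830.4426


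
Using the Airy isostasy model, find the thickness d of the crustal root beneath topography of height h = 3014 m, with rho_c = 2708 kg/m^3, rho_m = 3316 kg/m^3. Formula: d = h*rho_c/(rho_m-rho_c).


rho_m - rho_c = 3316 - 2708 = 608
d = 3014 * 2708 / 608
= 8161912 / 608
= 13424.2 m

13424.2


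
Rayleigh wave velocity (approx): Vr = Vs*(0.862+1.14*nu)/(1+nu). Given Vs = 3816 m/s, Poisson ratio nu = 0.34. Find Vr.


Numerator factor = 0.862 + 1.14*0.34 = 1.2496
Denominator = 1 + 0.34 = 1.34
Vr = 3816 * 1.2496 / 1.34 = 3558.56 m/s

3558.56


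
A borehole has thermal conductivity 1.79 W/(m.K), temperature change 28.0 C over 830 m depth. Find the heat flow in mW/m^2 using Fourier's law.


q = k * dT / dz * 1000
= 1.79 * 28.0 / 830 * 1000
= 0.060386 * 1000
= 60.3855 mW/m^2

60.3855


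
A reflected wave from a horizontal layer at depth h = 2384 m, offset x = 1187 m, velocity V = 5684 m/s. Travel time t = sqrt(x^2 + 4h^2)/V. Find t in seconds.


x^2 + 4h^2 = 1187^2 + 4*2384^2 = 1408969 + 22733824 = 24142793
sqrt(24142793) = 4913.5316
t = 4913.5316 / 5684 = 0.8644 s

0.8644


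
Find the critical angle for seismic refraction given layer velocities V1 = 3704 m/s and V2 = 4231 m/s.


V1/V2 = 3704/4231 = 0.875443
theta_c = arcsin(0.875443) = 61.0975 degrees

61.0975


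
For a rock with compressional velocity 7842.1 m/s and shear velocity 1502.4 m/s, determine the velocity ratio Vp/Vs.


Vp/Vs = 7842.1 / 1502.4
= 5.2197

5.2197


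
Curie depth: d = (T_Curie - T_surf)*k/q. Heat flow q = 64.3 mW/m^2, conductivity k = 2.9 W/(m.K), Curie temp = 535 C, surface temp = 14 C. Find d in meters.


T_Curie - T_surf = 535 - 14 = 521 C
Convert q to W/m^2: 64.3 mW/m^2 = 0.0643 W/m^2
d = 521 * 2.9 / 0.0643 = 23497.67 m

23497.67


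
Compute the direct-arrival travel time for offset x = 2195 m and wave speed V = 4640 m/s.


t = x / V
= 2195 / 4640
= 0.4731 s

0.4731


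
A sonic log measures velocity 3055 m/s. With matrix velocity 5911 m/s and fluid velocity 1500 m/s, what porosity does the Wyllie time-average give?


1/V - 1/Vm = 1/3055 - 1/5911 = 0.00015816
1/Vf - 1/Vm = 1/1500 - 1/5911 = 0.00049749
phi = 0.00015816 / 0.00049749 = 0.3179

0.3179


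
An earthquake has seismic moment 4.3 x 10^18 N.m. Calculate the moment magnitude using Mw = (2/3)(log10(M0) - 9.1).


log10(M0) = log10(4.3 x 10^18) = 18.6335
Mw = 2/3 * (18.6335 - 9.1)
= 2/3 * 9.5335
= 6.36

6.36


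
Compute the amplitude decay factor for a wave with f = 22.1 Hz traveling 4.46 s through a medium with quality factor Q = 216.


pi*f*t/Q = pi*22.1*4.46/216 = 1.433584
A/A0 = exp(-1.433584) = 0.238453

0.238453


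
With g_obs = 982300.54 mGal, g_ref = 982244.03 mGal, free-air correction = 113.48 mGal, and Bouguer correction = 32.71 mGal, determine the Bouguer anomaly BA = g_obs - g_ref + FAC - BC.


BA = g_obs - g_ref + FAC - BC
= 982300.54 - 982244.03 + 113.48 - 32.71
= 137.28 mGal

137.28


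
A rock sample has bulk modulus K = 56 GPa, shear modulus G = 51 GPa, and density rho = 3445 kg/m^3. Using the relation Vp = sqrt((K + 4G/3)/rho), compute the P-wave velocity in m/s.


First compute the effective modulus:
K + 4G/3 = 56e9 + 4*51e9/3 = 124000000000.0 Pa
Then divide by density:
124000000000.0 / 3445 = 35994194.4848 Pa/(kg/m^3)
Take the square root:
Vp = sqrt(35994194.4848) = 5999.52 m/s

5999.52


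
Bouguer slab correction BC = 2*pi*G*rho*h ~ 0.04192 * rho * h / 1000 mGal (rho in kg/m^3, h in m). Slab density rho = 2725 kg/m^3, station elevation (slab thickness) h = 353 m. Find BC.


BC = 0.04192 * rho * h / 1000
= 0.04192 * 2725 * 353 / 1000
= 40.3239 mGal

40.3239


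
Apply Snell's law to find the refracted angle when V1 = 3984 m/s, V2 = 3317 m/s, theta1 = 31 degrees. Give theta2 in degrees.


sin(theta1) = sin(31 deg) = 0.515038
sin(theta2) = V2/V1 * sin(theta1) = 3317/3984 * 0.515038 = 0.428811
theta2 = arcsin(0.428811) = 25.3921 degrees

25.3921


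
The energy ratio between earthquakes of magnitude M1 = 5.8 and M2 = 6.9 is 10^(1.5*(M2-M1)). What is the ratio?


M2 - M1 = 6.9 - 5.8 = 1.1
1.5 * 1.1 = 1.65
ratio = 10^1.65 = 44.67

44.67


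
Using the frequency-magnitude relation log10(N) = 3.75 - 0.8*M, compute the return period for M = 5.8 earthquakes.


log10(N) = 3.75 - 0.8*5.8 = -0.89
N = 10^-0.89 = 0.128825
T = 1/N = 1/0.128825 = 7.7625 years

7.7625


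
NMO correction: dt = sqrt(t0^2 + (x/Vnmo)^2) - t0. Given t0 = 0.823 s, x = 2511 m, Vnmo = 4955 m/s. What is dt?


x/Vnmo = 2511/4955 = 0.506761
(x/Vnmo)^2 = 0.256807
t0^2 = 0.677329
sqrt(0.677329 + 0.256807) = 0.966507
dt = 0.966507 - 0.823 = 0.143507

0.143507


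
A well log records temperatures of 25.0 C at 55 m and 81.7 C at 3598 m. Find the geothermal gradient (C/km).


dT = 81.7 - 25.0 = 56.7 C
dz = 3598 - 55 = 3543 m
gradient = dT/dz * 1000 = 56.7/3543 * 1000 = 16.0034 C/km

16.0034


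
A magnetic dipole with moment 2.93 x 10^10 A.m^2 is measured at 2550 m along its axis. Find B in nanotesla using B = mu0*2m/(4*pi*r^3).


m = 2.93 x 10^10 = 29300000000 A.m^2
2m = 58600000000 A.m^2
r^3 = 2550^3 = 16581375000
B = (4pi*10^-7) * 58600000000 / (4*pi * 16581375000) * 1e9
= 73638.9318 / 208367703545.67 * 1e9
= 353.4086 nT

353.4086


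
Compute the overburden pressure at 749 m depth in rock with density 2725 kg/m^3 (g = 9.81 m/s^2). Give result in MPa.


P = rho * g * z / 1e6
= 2725 * 9.81 * 749 / 1e6
= 20022455.25 / 1e6
= 20.0225 MPa

20.0225


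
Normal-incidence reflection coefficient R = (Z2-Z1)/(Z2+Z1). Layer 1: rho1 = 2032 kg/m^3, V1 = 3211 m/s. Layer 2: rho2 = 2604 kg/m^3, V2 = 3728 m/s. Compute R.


Z1 = 2032 * 3211 = 6524752
Z2 = 2604 * 3728 = 9707712
R = (9707712 - 6524752) / (9707712 + 6524752) = 3182960 / 16232464 = 0.1961

0.1961


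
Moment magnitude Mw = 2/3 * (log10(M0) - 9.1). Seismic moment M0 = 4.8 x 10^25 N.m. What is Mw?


log10(M0) = log10(4.8 x 10^25) = 25.6812
Mw = 2/3 * (25.6812 - 9.1)
= 2/3 * 16.5812
= 11.05

11.05


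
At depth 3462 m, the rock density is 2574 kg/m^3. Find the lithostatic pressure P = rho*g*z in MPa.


P = rho * g * z / 1e6
= 2574 * 9.81 * 3462 / 1e6
= 87418754.28 / 1e6
= 87.4188 MPa

87.4188


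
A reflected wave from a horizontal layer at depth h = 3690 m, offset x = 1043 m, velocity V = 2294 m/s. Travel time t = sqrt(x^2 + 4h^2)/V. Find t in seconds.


x^2 + 4h^2 = 1043^2 + 4*3690^2 = 1087849 + 54464400 = 55552249
sqrt(55552249) = 7453.3381
t = 7453.3381 / 2294 = 3.2491 s

3.2491


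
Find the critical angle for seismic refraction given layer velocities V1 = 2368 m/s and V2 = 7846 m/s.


V1/V2 = 2368/7846 = 0.30181
theta_c = arcsin(0.30181) = 17.5663 degrees

17.5663


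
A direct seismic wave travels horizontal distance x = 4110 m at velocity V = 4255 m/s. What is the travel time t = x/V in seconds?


t = x / V
= 4110 / 4255
= 0.9659 s

0.9659


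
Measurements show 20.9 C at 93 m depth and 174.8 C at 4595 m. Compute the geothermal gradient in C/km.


dT = 174.8 - 20.9 = 153.9 C
dz = 4595 - 93 = 4502 m
gradient = dT/dz * 1000 = 153.9/4502 * 1000 = 34.1848 C/km

34.1848


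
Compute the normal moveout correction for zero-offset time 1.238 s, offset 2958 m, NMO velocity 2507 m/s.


x/Vnmo = 2958/2507 = 1.179896
(x/Vnmo)^2 = 1.392155
t0^2 = 1.532644
sqrt(1.532644 + 1.392155) = 1.710204
dt = 1.710204 - 1.238 = 0.472204

0.472204


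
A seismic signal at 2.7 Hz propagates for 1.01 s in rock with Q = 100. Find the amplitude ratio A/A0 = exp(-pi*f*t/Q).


pi*f*t/Q = pi*2.7*1.01/100 = 0.085671
A/A0 = exp(-0.085671) = 0.917896

0.917896


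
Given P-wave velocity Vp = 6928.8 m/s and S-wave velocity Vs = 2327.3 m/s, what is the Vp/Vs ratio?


Vp/Vs = 6928.8 / 2327.3
= 2.9772

2.9772


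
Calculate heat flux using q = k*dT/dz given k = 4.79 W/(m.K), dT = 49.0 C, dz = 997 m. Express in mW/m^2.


q = k * dT / dz * 1000
= 4.79 * 49.0 / 997 * 1000
= 0.235416 * 1000
= 235.4162 mW/m^2

235.4162


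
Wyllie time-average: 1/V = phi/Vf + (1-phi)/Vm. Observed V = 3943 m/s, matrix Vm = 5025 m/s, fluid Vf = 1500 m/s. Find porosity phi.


1/V - 1/Vm = 1/3943 - 1/5025 = 5.461e-05
1/Vf - 1/Vm = 1/1500 - 1/5025 = 0.00046766
phi = 5.461e-05 / 0.00046766 = 0.1168

0.1168


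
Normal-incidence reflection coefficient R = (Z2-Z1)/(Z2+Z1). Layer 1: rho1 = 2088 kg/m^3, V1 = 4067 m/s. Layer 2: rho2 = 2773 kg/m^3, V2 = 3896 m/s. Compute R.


Z1 = 2088 * 4067 = 8491896
Z2 = 2773 * 3896 = 10803608
R = (10803608 - 8491896) / (10803608 + 8491896) = 2311712 / 19295504 = 0.1198

0.1198


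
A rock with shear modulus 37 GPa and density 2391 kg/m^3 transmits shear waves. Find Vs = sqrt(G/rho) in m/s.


Convert G to Pa: G = 37e9 Pa
Compute G/rho = 37e9 / 2391 = 15474696.7796
Vs = sqrt(15474696.7796) = 3933.79 m/s

3933.79


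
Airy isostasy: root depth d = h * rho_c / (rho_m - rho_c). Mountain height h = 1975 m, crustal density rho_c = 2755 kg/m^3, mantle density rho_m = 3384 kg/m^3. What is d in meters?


rho_m - rho_c = 3384 - 2755 = 629
d = 1975 * 2755 / 629
= 5441125 / 629
= 8650.44 m

8650.44


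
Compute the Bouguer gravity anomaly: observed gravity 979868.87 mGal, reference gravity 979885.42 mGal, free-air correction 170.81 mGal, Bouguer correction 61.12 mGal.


BA = g_obs - g_ref + FAC - BC
= 979868.87 - 979885.42 + 170.81 - 61.12
= 93.14 mGal

93.14


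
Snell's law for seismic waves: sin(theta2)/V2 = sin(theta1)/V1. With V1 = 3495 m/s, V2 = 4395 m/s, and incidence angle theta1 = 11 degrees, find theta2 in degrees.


sin(theta1) = sin(11 deg) = 0.190809
sin(theta2) = V2/V1 * sin(theta1) = 4395/3495 * 0.190809 = 0.239944
theta2 = arcsin(0.239944) = 13.8833 degrees

13.8833


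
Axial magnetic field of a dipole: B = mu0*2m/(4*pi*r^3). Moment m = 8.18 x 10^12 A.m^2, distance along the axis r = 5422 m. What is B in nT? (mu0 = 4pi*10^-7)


m = 8.18 x 10^12 = 8180000000000 A.m^2
2m = 16360000000000 A.m^2
r^3 = 5422^3 = 159396411448
B = (4pi*10^-7) * 16360000000000 / (4*pi * 159396411448) * 1e9
= 20558582.325092 / 2003034380854.45 * 1e9
= 10263.7191 nT

10263.7191


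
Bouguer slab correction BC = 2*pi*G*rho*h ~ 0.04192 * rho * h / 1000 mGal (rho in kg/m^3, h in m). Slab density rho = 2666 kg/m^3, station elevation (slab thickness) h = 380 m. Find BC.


BC = 0.04192 * rho * h / 1000
= 0.04192 * 2666 * 380 / 1000
= 42.4683 mGal

42.4683


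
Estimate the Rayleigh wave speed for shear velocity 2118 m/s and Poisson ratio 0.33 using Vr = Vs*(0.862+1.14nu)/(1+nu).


Numerator factor = 0.862 + 1.14*0.33 = 1.2382
Denominator = 1 + 0.33 = 1.33
Vr = 2118 * 1.2382 / 1.33 = 1971.81 m/s

1971.81


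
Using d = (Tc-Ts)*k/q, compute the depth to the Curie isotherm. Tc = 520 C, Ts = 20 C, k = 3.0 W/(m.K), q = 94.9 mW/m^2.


T_Curie - T_surf = 520 - 20 = 500 C
Convert q to W/m^2: 94.9 mW/m^2 = 0.0949 W/m^2
d = 500 * 3.0 / 0.0949 = 15806.11 m

15806.11


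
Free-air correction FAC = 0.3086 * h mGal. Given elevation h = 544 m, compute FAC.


FAC = 0.3086 * h
= 0.3086 * 544
= 167.8784 mGal

167.8784


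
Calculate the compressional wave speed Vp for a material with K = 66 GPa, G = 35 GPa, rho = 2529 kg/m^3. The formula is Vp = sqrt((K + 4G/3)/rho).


First compute the effective modulus:
K + 4G/3 = 66e9 + 4*35e9/3 = 112666666666.67 Pa
Then divide by density:
112666666666.67 / 2529 = 44549887.9663 Pa/(kg/m^3)
Take the square root:
Vp = sqrt(44549887.9663) = 6674.57 m/s

6674.57


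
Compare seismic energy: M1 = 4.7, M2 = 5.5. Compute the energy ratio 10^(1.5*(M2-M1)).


M2 - M1 = 5.5 - 4.7 = 0.8
1.5 * 0.8 = 1.2
ratio = 10^1.2 = 15.85

15.85


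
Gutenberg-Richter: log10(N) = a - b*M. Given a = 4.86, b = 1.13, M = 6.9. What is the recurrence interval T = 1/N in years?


log10(N) = 4.86 - 1.13*6.9 = -2.937
N = 10^-2.937 = 0.001156
T = 1/N = 1/0.001156 = 864.9679 years

864.9679


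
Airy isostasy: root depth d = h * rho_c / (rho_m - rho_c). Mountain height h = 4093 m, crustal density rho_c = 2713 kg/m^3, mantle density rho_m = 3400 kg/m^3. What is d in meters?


rho_m - rho_c = 3400 - 2713 = 687
d = 4093 * 2713 / 687
= 11104309 / 687
= 16163.48 m

16163.48


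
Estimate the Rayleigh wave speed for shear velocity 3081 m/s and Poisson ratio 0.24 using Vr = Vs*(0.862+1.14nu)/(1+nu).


Numerator factor = 0.862 + 1.14*0.24 = 1.1356
Denominator = 1 + 0.24 = 1.24
Vr = 3081 * 1.1356 / 1.24 = 2821.6 m/s

2821.6


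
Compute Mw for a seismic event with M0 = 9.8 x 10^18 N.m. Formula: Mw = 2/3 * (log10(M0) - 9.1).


log10(M0) = log10(9.8 x 10^18) = 18.9912
Mw = 2/3 * (18.9912 - 9.1)
= 2/3 * 9.8912
= 6.59

6.59


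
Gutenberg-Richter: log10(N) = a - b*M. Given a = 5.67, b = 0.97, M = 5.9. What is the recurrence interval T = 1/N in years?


log10(N) = 5.67 - 0.97*5.9 = -0.053
N = 10^-0.053 = 0.885116
T = 1/N = 1/0.885116 = 1.1298 years

1.1298


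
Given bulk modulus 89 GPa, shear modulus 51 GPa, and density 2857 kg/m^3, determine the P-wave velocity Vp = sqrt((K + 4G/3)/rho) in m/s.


First compute the effective modulus:
K + 4G/3 = 89e9 + 4*51e9/3 = 157000000000.0 Pa
Then divide by density:
157000000000.0 / 2857 = 54952747.6374 Pa/(kg/m^3)
Take the square root:
Vp = sqrt(54952747.6374) = 7413.01 m/s

7413.01


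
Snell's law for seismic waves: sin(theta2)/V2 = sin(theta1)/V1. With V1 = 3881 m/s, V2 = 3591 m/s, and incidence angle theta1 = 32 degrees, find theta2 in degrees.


sin(theta1) = sin(32 deg) = 0.529919
sin(theta2) = V2/V1 * sin(theta1) = 3591/3881 * 0.529919 = 0.490322
theta2 = arcsin(0.490322) = 29.3618 degrees

29.3618


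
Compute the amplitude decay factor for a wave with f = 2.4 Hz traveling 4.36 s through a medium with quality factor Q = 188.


pi*f*t/Q = pi*2.4*4.36/188 = 0.17486
A/A0 = exp(-0.17486) = 0.839575

0.839575


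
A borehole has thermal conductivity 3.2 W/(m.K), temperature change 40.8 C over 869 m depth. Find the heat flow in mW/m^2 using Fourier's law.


q = k * dT / dz * 1000
= 3.2 * 40.8 / 869 * 1000
= 0.150242 * 1000
= 150.2417 mW/m^2

150.2417


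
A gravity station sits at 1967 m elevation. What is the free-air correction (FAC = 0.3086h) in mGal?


FAC = 0.3086 * h
= 0.3086 * 1967
= 607.0162 mGal

607.0162


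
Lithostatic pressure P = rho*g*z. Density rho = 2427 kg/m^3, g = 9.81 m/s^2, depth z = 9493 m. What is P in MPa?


P = rho * g * z / 1e6
= 2427 * 9.81 * 9493 / 1e6
= 226017602.91 / 1e6
= 226.0176 MPa

226.0176


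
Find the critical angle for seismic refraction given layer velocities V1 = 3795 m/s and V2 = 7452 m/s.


V1/V2 = 3795/7452 = 0.509259
theta_c = arcsin(0.509259) = 30.6145 degrees

30.6145


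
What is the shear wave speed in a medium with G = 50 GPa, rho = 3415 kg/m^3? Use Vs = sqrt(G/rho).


Convert G to Pa: G = 50e9 Pa
Compute G/rho = 50e9 / 3415 = 14641288.4334
Vs = sqrt(14641288.4334) = 3826.39 m/s

3826.39


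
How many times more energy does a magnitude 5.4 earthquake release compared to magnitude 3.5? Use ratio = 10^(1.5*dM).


M2 - M1 = 5.4 - 3.5 = 1.9
1.5 * 1.9 = 2.85
ratio = 10^2.85 = 707.95

707.95


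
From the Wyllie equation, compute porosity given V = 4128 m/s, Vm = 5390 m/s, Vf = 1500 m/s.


1/V - 1/Vm = 1/4128 - 1/5390 = 5.672e-05
1/Vf - 1/Vm = 1/1500 - 1/5390 = 0.00048114
phi = 5.672e-05 / 0.00048114 = 0.1179

0.1179


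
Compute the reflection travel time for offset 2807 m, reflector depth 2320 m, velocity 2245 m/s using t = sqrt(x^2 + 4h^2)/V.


x^2 + 4h^2 = 2807^2 + 4*2320^2 = 7879249 + 21529600 = 29408849
sqrt(29408849) = 5422.9926
t = 5422.9926 / 2245 = 2.4156 s

2.4156


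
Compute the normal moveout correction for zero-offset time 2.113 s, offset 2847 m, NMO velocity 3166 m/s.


x/Vnmo = 2847/3166 = 0.899242
(x/Vnmo)^2 = 0.808636
t0^2 = 4.464769
sqrt(4.464769 + 0.808636) = 2.29639
dt = 2.29639 - 2.113 = 0.18339

0.18339


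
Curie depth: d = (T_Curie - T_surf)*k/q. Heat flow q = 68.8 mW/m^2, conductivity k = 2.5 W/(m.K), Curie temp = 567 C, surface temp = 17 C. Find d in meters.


T_Curie - T_surf = 567 - 17 = 550 C
Convert q to W/m^2: 68.8 mW/m^2 = 0.0688 W/m^2
d = 550 * 2.5 / 0.0688 = 19985.47 m

19985.47


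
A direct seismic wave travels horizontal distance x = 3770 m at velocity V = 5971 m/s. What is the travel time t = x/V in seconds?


t = x / V
= 3770 / 5971
= 0.6314 s

0.6314


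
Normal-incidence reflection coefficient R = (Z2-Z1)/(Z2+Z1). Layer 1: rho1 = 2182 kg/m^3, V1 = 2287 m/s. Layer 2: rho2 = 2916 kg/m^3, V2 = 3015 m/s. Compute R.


Z1 = 2182 * 2287 = 4990234
Z2 = 2916 * 3015 = 8791740
R = (8791740 - 4990234) / (8791740 + 4990234) = 3801506 / 13781974 = 0.2758

0.2758


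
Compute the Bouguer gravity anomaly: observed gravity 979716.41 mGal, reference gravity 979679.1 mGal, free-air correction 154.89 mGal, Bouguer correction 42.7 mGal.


BA = g_obs - g_ref + FAC - BC
= 979716.41 - 979679.1 + 154.89 - 42.7
= 149.5 mGal

149.5


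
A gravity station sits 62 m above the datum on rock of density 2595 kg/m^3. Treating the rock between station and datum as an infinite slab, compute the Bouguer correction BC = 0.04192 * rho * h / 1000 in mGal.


BC = 0.04192 * rho * h / 1000
= 0.04192 * 2595 * 62 / 1000
= 6.7445 mGal

6.7445


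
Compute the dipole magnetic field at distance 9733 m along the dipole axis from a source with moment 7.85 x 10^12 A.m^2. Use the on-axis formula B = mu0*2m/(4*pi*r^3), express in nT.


m = 7.85 x 10^12 = 7850000000000 A.m^2
2m = 15700000000000 A.m^2
r^3 = 9733^3 = 922019635837
B = (4pi*10^-7) * 15700000000000 / (4*pi * 922019635837) * 1e9
= 19729201.864544 / 11586440457644.22 * 1e9
= 1702.7837 nT

1702.7837


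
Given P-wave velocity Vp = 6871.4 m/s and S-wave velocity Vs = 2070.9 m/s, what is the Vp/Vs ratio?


Vp/Vs = 6871.4 / 2070.9
= 3.3181

3.3181


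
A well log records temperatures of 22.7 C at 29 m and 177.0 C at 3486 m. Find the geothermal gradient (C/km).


dT = 177.0 - 22.7 = 154.3 C
dz = 3486 - 29 = 3457 m
gradient = dT/dz * 1000 = 154.3/3457 * 1000 = 44.6341 C/km

44.6341


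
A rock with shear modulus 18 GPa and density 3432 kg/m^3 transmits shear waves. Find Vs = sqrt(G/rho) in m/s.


Convert G to Pa: G = 18e9 Pa
Compute G/rho = 18e9 / 3432 = 5244755.2448
Vs = sqrt(5244755.2448) = 2290.14 m/s

2290.14


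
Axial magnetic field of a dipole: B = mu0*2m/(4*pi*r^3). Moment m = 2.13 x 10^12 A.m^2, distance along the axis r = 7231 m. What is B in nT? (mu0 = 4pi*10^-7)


m = 2.13 x 10^12 = 2130000000000 A.m^2
2m = 4260000000000 A.m^2
r^3 = 7231^3 = 378089907391
B = (4pi*10^-7) * 4260000000000 / (4*pi * 378089907391) * 1e9
= 5353273.881717 / 4751217901824.04 * 1e9
= 1126.7161 nT

1126.7161


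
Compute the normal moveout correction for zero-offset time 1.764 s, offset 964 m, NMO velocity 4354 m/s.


x/Vnmo = 964/4354 = 0.221406
(x/Vnmo)^2 = 0.04902
t0^2 = 3.111696
sqrt(3.111696 + 0.04902) = 1.77784
dt = 1.77784 - 1.764 = 0.01384

0.01384


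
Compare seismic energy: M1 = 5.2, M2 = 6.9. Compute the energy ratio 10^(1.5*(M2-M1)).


M2 - M1 = 6.9 - 5.2 = 1.7
1.5 * 1.7 = 2.55
ratio = 10^2.55 = 354.81

354.81


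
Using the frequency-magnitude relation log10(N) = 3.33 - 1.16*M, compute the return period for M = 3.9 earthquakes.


log10(N) = 3.33 - 1.16*3.9 = -1.194
N = 10^-1.194 = 0.063973
T = 1/N = 1/0.063973 = 15.6315 years

15.6315


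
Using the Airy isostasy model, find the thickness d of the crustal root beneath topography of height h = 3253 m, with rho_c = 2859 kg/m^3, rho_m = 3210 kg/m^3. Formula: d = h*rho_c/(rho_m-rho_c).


rho_m - rho_c = 3210 - 2859 = 351
d = 3253 * 2859 / 351
= 9300327 / 351
= 26496.66 m

26496.66


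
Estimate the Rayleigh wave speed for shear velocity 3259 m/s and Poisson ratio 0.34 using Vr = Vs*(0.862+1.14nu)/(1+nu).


Numerator factor = 0.862 + 1.14*0.34 = 1.2496
Denominator = 1 + 0.34 = 1.34
Vr = 3259 * 1.2496 / 1.34 = 3039.14 m/s

3039.14


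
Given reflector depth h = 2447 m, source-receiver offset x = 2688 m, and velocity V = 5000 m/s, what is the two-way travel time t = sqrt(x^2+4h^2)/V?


x^2 + 4h^2 = 2688^2 + 4*2447^2 = 7225344 + 23951236 = 31176580
sqrt(31176580) = 5583.5992
t = 5583.5992 / 5000 = 1.1167 s

1.1167


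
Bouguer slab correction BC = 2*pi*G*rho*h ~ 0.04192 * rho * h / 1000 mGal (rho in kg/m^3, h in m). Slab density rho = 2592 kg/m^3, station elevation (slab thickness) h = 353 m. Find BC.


BC = 0.04192 * rho * h / 1000
= 0.04192 * 2592 * 353 / 1000
= 38.3558 mGal

38.3558


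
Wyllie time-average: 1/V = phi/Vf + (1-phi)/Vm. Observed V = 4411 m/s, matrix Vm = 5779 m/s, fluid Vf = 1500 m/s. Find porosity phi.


1/V - 1/Vm = 1/4411 - 1/5779 = 5.367e-05
1/Vf - 1/Vm = 1/1500 - 1/5779 = 0.00049363
phi = 5.367e-05 / 0.00049363 = 0.1087

0.1087


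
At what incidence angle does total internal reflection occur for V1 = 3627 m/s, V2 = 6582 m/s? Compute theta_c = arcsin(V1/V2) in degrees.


V1/V2 = 3627/6582 = 0.551048
theta_c = arcsin(0.551048) = 33.439 degrees

33.439


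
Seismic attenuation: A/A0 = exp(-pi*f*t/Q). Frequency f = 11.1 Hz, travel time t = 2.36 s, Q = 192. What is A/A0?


pi*f*t/Q = pi*11.1*2.36/192 = 0.428631
A/A0 = exp(-0.428631) = 0.6514

0.6514


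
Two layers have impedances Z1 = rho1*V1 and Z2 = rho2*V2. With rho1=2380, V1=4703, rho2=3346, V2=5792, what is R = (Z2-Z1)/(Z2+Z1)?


Z1 = 2380 * 4703 = 11193140
Z2 = 3346 * 5792 = 19380032
R = (19380032 - 11193140) / (19380032 + 11193140) = 8186892 / 30573172 = 0.2678

0.2678


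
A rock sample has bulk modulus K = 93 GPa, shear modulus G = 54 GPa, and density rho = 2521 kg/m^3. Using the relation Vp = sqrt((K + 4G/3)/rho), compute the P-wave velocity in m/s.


First compute the effective modulus:
K + 4G/3 = 93e9 + 4*54e9/3 = 165000000000.0 Pa
Then divide by density:
165000000000.0 / 2521 = 65450218.1674 Pa/(kg/m^3)
Take the square root:
Vp = sqrt(65450218.1674) = 8090.13 m/s

8090.13


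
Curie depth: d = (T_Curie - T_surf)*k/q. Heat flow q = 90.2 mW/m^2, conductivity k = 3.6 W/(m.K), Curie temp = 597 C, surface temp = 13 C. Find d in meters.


T_Curie - T_surf = 597 - 13 = 584 C
Convert q to W/m^2: 90.2 mW/m^2 = 0.0902 W/m^2
d = 584 * 3.6 / 0.0902 = 23308.2 m

23308.2


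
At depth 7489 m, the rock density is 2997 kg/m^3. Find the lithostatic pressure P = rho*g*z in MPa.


P = rho * g * z / 1e6
= 2997 * 9.81 * 7489 / 1e6
= 220180868.73 / 1e6
= 220.1809 MPa

220.1809


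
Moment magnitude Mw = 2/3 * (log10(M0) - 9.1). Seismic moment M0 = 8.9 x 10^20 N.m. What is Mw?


log10(M0) = log10(8.9 x 10^20) = 20.9494
Mw = 2/3 * (20.9494 - 9.1)
= 2/3 * 11.8494
= 7.9

7.9


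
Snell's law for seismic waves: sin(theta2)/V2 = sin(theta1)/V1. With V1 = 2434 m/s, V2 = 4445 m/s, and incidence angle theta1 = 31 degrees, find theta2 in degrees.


sin(theta1) = sin(31 deg) = 0.515038
sin(theta2) = V2/V1 * sin(theta1) = 4445/2434 * 0.515038 = 0.940569
theta2 = arcsin(0.940569) = 70.1473 degrees

70.1473


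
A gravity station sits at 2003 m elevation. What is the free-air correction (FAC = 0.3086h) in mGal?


FAC = 0.3086 * h
= 0.3086 * 2003
= 618.1258 mGal

618.1258


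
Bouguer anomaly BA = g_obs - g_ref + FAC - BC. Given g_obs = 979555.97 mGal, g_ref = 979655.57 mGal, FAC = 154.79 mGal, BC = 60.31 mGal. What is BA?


BA = g_obs - g_ref + FAC - BC
= 979555.97 - 979655.57 + 154.79 - 60.31
= -5.12 mGal

-5.12


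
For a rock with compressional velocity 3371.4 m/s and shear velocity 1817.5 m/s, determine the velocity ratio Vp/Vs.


Vp/Vs = 3371.4 / 1817.5
= 1.855

1.855


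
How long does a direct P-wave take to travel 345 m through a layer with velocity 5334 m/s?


t = x / V
= 345 / 5334
= 0.0647 s

0.0647


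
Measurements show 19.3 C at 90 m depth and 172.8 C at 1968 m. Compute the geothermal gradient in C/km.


dT = 172.8 - 19.3 = 153.5 C
dz = 1968 - 90 = 1878 m
gradient = dT/dz * 1000 = 153.5/1878 * 1000 = 81.7359 C/km

81.7359


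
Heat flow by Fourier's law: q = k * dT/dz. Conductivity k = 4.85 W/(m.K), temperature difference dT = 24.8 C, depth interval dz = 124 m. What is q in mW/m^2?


q = k * dT / dz * 1000
= 4.85 * 24.8 / 124 * 1000
= 0.97 * 1000
= 970.0 mW/m^2

970.0


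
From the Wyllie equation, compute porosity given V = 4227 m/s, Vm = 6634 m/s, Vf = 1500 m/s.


1/V - 1/Vm = 1/4227 - 1/6634 = 8.584e-05
1/Vf - 1/Vm = 1/1500 - 1/6634 = 0.00051593
phi = 8.584e-05 / 0.00051593 = 0.1664

0.1664


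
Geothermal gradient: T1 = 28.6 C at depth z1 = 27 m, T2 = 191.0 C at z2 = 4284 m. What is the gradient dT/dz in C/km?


dT = 191.0 - 28.6 = 162.4 C
dz = 4284 - 27 = 4257 m
gradient = dT/dz * 1000 = 162.4/4257 * 1000 = 38.1489 C/km

38.1489


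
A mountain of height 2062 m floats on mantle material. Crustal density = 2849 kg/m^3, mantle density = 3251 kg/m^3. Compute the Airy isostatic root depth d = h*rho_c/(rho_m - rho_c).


rho_m - rho_c = 3251 - 2849 = 402
d = 2062 * 2849 / 402
= 5874638 / 402
= 14613.53 m

14613.53


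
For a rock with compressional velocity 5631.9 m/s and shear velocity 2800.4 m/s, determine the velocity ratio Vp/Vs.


Vp/Vs = 5631.9 / 2800.4
= 2.0111

2.0111


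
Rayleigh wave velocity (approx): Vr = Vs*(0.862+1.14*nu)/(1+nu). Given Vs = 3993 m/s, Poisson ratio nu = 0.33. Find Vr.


Numerator factor = 0.862 + 1.14*0.33 = 1.2382
Denominator = 1 + 0.33 = 1.33
Vr = 3993 * 1.2382 / 1.33 = 3717.39 m/s

3717.39


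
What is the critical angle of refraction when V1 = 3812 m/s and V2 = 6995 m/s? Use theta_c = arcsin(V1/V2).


V1/V2 = 3812/6995 = 0.544961
theta_c = arcsin(0.544961) = 33.022 degrees

33.022


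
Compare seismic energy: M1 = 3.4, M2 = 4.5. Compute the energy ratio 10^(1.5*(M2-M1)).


M2 - M1 = 4.5 - 3.4 = 1.1
1.5 * 1.1 = 1.65
ratio = 10^1.65 = 44.67

44.67


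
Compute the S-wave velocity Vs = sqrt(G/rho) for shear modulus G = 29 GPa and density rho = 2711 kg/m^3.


Convert G to Pa: G = 29e9 Pa
Compute G/rho = 29e9 / 2711 = 10697159.7197
Vs = sqrt(10697159.7197) = 3270.65 m/s

3270.65


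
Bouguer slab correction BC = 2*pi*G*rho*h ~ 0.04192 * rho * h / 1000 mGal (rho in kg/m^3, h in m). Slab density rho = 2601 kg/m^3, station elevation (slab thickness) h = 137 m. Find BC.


BC = 0.04192 * rho * h / 1000
= 0.04192 * 2601 * 137 / 1000
= 14.9376 mGal

14.9376
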